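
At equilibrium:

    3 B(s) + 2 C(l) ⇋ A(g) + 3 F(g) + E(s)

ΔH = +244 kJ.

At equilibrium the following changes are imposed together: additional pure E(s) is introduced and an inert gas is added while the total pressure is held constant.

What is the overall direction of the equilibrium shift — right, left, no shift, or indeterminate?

E is a pure solid; its activity is 1 regardless of amount, so Q is unaffected — no shift from this change.
Adding inert gas at constant total pressure expands the volume and lowers every reacting partial pressure. With Δn_gas = 4 − 0 = +4, Q moves away from K toward the side with fewer gas moles, so the system shifts toward the side with more gas moles — to the right.
Only the nonzero effect(s) matter; the net shift is to the right.

right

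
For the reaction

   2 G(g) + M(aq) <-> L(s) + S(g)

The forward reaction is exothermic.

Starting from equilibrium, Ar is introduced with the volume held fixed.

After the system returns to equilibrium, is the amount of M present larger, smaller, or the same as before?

unchanged

At constant volume, adding an inert gas leaves every reacting species' partial pressure unchanged, so Q is unchanged — no shift from this change.
No net shift occurs, so the amount of M is unchanged.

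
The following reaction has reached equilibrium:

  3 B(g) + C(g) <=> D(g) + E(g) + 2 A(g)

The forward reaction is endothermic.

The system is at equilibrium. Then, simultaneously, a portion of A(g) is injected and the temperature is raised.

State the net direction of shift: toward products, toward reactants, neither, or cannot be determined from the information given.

cannot be determined

Adding A (g), a product, drives the reaction to the left.
The forward reaction is endothermic. Raising T favours the endothermic direction — shift to the right.
The individual effects push in opposite directions; without quantitative information the net direction cannot be determined.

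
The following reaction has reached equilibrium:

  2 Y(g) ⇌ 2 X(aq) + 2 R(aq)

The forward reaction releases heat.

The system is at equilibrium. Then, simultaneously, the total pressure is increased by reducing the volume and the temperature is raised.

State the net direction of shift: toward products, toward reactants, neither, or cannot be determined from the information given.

cannot be determined

Gas moles: reactants 2, products 0 (Δn_gas = -2). Compression shifts the system toward the side with fewer moles of gas — to the right.
The forward reaction is exothermic. Raising T favours the endothermic direction — shift to the left.
The individual effects push in opposite directions; without quantitative information the net direction cannot be determined.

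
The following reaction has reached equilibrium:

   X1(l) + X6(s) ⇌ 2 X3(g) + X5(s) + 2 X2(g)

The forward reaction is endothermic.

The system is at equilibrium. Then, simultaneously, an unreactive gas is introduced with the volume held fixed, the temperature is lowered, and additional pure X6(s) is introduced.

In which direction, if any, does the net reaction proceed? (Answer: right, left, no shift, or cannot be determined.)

left

At constant volume, adding an inert gas leaves every reacting species' partial pressure unchanged, so Q is unchanged — no shift from this change.
The forward reaction is endothermic. Lowering T favours the exothermic direction — shift to the left.
X6 is a pure solid; its activity is 1 regardless of amount, so Q is unaffected — no shift from this change.
Only the nonzero effect(s) matter; the net shift is to the left.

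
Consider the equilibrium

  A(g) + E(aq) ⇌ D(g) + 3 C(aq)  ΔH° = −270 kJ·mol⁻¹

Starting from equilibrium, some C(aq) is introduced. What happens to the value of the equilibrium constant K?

unchanged

The equilibrium constant depends only on temperature. This perturbation may move the position of equilibrium, but since T is unchanged, K itself is unchanged.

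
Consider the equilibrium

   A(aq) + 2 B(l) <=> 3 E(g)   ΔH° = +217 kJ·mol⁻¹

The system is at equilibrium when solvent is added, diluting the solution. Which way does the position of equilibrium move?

Dilution lowers every aqueous concentration by the same factor. Δn_aq = 0 − 1 = -1, so the system shifts toward the side with more dissolved moles — to the left.

left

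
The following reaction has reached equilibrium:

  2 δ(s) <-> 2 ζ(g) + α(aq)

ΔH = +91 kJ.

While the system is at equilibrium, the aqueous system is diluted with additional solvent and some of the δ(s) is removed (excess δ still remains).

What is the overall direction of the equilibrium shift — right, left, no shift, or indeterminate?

right

Dilution lowers every aqueous concentration by the same factor. Δn_aq = 1 − 0 = +1, so the system shifts toward the side with more dissolved moles — to the right.
δ is a pure solid; its activity is 1 regardless of amount, so Q is unaffected — no shift from this change.
Only the nonzero effect(s) matter; the net shift is to the right.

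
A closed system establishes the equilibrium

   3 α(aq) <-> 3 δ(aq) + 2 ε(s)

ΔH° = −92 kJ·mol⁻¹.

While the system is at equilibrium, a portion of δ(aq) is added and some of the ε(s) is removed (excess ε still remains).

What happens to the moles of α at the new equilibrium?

increases

Adding δ (aq), a product, drives the reaction to the left.
ε is a pure solid; its activity is 1 regardless of amount, so Q is unaffected — no shift from this change.
The net shift is to the left. α is a reactant, so its amount increases.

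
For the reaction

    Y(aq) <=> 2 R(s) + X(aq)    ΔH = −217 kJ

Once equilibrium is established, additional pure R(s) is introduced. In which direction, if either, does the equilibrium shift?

no shift

R is a pure solid; its activity is 1 regardless of amount, so Q is unaffected — no shift from this change.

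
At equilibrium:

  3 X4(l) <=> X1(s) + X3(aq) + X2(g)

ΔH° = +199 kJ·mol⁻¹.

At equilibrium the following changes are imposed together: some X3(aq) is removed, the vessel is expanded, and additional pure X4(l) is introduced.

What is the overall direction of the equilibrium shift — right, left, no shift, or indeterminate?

right

Removing X3 (aq), a product, drives the reaction to the right.
Gas moles: reactants 0, products 1 (Δn_gas = +1). Expansion shifts the system toward the side with more moles of gas — to the right.
X4 is a pure liquid; its activity is 1 regardless of amount, so Q is unaffected — no shift from this change.
Only the nonzero effect(s) matter; the net shift is to the right.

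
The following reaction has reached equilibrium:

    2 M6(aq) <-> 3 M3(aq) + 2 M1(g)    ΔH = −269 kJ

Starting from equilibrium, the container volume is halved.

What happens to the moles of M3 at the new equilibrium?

Gas moles: reactants 0, products 2 (Δn_gas = +2). Compression shifts the system toward the side with fewer moles of gas — to the left.
The net shift is to the left. M3 is a product, so its amount decreases.

decreases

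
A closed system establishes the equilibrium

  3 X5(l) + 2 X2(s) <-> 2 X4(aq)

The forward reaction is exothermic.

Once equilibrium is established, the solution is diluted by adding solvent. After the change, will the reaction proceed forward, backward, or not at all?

Dilution lowers every aqueous concentration by the same factor. Δn_aq = 2 − 0 = +2, so the system shifts toward the side with more dissolved moles — to the right.

right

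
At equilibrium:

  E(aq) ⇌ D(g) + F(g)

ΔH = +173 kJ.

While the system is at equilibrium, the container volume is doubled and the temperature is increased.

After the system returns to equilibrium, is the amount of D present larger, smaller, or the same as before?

increases

Gas moles: reactants 0, products 2 (Δn_gas = +2). Expansion shifts the system toward the side with more moles of gas — to the right.
The forward reaction is endothermic. Raising T favours the endothermic direction — shift to the right.
The net shift is to the right. D is a product, so its amount increases.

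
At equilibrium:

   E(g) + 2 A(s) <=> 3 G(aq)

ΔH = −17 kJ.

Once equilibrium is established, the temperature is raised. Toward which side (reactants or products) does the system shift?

left

The forward reaction is exothermic. Raising T favours the endothermic direction — shift to the left.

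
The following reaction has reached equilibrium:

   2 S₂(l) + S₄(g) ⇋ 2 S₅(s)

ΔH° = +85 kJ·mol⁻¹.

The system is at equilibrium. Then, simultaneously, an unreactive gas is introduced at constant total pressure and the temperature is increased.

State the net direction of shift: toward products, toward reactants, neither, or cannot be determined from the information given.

cannot be determined

Adding inert gas at constant total pressure expands the volume and lowers every reacting partial pressure. With Δn_gas = 0 − 1 = -1, Q moves away from K toward the side with fewer gas moles, so the system shifts toward the side with more gas moles — to the left.
The forward reaction is endothermic. Raising T favours the endothermic direction — shift to the right.
The individual effects push in opposite directions; without quantitative information the net direction cannot be determined.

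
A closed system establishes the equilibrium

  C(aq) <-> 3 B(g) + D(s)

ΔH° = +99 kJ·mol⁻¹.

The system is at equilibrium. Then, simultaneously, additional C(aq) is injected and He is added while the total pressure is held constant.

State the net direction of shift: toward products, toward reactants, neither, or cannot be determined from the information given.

right

Adding C (aq), a reactant, drives the reaction to the right.
Adding inert gas at constant total pressure expands the volume and lowers every reacting partial pressure. With Δn_gas = 3 − 0 = +3, Q moves away from K toward the side with fewer gas moles, so the system shifts toward the side with more gas moles — to the right.
All effects act in the same direction — net shift to the right.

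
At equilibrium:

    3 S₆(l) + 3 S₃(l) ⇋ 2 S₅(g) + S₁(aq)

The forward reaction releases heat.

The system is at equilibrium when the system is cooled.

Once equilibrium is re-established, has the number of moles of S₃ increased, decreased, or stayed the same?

The forward reaction is exothermic. Lowering T favours the exothermic direction — shift to the right.
The net shift is to the right. S₃ is a reactant, so its amount decreases.

decreases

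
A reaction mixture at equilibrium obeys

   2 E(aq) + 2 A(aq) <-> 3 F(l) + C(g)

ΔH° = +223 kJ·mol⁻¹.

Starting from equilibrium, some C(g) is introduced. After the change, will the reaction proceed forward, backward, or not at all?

left

Adding C (g), a product, drives the reaction to the left.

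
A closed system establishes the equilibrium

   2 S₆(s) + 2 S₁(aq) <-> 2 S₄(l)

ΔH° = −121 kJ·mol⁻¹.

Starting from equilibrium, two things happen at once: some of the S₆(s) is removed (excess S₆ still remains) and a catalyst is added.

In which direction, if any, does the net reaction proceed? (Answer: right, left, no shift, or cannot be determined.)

no shift

S₆ is a pure solid; its activity is 1 regardless of amount, so Q is unaffected — no shift from this change.
A catalyst speeds both forward and reverse rates equally; it changes neither Q nor K — no shift from this change.
None of the changes alters Q relative to K, so there is no net shift.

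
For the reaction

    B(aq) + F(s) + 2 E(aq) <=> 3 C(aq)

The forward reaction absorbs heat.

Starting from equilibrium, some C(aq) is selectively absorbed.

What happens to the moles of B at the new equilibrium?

Removing C (aq), a product, drives the reaction to the right.
The net shift is to the right. B is a reactant, so its amount decreases.

decreases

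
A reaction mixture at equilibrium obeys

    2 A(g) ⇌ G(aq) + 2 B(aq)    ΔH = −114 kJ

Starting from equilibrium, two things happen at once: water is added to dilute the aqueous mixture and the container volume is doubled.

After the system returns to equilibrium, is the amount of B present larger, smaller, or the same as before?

Dilution lowers every aqueous concentration by the same factor. Δn_aq = 3 − 0 = +3, so the system shifts toward the side with more dissolved moles — to the right.
Gas moles: reactants 2, products 0 (Δn_gas = -2). Expansion shifts the system toward the side with more moles of gas — to the left.
The two effects oppose each other, so the net shift — and hence the change in B — cannot be determined from the given information.

cannot be determined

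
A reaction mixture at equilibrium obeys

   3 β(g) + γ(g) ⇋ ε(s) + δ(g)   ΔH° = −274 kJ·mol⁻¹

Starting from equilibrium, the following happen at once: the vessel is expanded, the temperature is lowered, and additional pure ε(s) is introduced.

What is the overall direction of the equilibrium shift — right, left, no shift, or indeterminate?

cannot be determined

Gas moles: reactants 4, products 1 (Δn_gas = -3). Expansion shifts the system toward the side with more moles of gas — to the left.
The forward reaction is exothermic. Lowering T favours the exothermic direction — shift to the right.
ε is a pure solid; its activity is 1 regardless of amount, so Q is unaffected — no shift from this change.
The individual effects push in opposite directions; without quantitative information the net direction cannot be determined.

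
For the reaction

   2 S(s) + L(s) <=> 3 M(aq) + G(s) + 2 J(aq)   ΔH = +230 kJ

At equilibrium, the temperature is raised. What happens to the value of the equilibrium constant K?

increases

K depends on temperature via the van 't Hoff relation. The forward reaction is endothermic, so raising T increases K.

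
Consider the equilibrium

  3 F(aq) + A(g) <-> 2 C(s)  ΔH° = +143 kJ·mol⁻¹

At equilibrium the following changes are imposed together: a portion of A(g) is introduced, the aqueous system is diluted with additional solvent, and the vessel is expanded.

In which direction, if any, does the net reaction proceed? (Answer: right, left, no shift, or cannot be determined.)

Adding A (g), a reactant, drives the reaction to the right.
Dilution lowers every aqueous concentration by the same factor. Δn_aq = 0 − 3 = -3, so the system shifts toward the side with more dissolved moles — to the left.
Gas moles: reactants 1, products 0 (Δn_gas = -1). Expansion shifts the system toward the side with more moles of gas — to the left.
The individual effects push in opposite directions; without quantitative information the net direction cannot be determined.

cannot be determined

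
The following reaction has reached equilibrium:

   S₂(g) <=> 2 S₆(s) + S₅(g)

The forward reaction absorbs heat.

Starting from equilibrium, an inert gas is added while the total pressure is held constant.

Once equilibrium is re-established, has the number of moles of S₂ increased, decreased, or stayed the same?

unchanged

Adding inert gas at constant total pressure expands the volume, scaling every reacting partial pressure by the same factor. Δn_gas = 1 − 1 = 0, so Q is unchanged — no shift.
No net shift occurs, so the amount of S₂ is unchanged.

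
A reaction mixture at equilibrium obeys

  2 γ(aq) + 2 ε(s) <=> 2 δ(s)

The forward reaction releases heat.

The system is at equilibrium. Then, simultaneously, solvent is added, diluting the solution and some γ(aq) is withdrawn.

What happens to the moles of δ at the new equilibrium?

decreases

Dilution lowers every aqueous concentration by the same factor. Δn_aq = 0 − 2 = -2, so the system shifts toward the side with more dissolved moles — to the left.
Removing γ (aq), a reactant, drives the reaction to the left.
The net shift is to the left. δ is a product, so its amount decreases.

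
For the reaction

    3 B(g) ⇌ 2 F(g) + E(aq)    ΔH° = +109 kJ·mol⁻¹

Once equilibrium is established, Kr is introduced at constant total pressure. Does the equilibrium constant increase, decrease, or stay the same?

The equilibrium constant depends only on temperature. This perturbation may move the position of equilibrium, but since T is unchanged, K itself is unchanged.

unchanged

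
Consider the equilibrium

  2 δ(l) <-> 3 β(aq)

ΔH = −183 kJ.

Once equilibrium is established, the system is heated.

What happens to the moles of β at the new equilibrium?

The forward reaction is exothermic. Raising T favours the endothermic direction — shift to the left.
The net shift is to the left. β is a product, so its amount decreases.

decreases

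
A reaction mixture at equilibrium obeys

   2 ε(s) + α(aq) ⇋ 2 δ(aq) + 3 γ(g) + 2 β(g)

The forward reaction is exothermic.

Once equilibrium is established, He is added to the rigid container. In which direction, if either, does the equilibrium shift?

no shift

At constant volume, adding an inert gas leaves every reacting species' partial pressure unchanged, so Q is unchanged — no shift from this change.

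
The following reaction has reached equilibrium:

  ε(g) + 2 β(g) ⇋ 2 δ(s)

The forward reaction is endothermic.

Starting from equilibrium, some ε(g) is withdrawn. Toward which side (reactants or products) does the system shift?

left

Removing ε (g), a reactant, drives the reaction to the left.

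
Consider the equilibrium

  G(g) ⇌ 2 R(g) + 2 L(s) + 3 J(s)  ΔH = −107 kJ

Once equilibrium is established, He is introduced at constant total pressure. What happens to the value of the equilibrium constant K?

unchanged

The equilibrium constant depends only on temperature. This perturbation may move the position of equilibrium, but since T is unchanged, K itself is unchanged.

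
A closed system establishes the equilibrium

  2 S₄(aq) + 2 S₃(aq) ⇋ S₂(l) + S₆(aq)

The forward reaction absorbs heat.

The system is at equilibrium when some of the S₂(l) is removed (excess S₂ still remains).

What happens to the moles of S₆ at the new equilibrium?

S₂ is a pure liquid; its activity is 1 regardless of amount, so Q is unaffected — no shift from this change.
No net shift occurs, so the amount of S₆ is unchanged.

unchanged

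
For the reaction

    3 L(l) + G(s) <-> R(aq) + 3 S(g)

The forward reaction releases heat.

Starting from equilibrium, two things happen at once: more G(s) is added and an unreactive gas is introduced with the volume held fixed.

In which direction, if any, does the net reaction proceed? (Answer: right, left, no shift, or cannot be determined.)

G is a pure solid; its activity is 1 regardless of amount, so Q is unaffected — no shift from this change.
At constant volume, adding an inert gas leaves every reacting species' partial pressure unchanged, so Q is unchanged — no shift from this change.
None of the changes alters Q relative to K, so there is no net shift.

no shift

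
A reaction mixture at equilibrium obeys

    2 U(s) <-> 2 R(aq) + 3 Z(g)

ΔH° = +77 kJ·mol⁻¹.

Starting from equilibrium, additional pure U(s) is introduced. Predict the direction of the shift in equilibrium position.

U is a pure solid; its activity is 1 regardless of amount, so Q is unaffected — no shift from this change.

no shift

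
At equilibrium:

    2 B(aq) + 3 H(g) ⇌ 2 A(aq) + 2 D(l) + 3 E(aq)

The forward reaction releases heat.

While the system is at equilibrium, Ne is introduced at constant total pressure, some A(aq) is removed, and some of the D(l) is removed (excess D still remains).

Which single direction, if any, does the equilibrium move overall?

Adding inert gas at constant total pressure expands the volume and lowers every reacting partial pressure. With Δn_gas = 0 − 3 = -3, Q moves away from K toward the side with fewer gas moles, so the system shifts toward the side with more gas moles — to the left.
Removing A (aq), a product, drives the reaction to the right.
D is a pure liquid; its activity is 1 regardless of amount, so Q is unaffected — no shift from this change.
The individual effects push in opposite directions; without quantitative information the net direction cannot be determined.

cannot be determined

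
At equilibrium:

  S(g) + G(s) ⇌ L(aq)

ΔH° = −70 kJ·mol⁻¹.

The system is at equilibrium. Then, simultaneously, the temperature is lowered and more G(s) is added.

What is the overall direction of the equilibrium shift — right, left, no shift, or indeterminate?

The forward reaction is exothermic. Lowering T favours the exothermic direction — shift to the right.
G is a pure solid; its activity is 1 regardless of amount, so Q is unaffected — no shift from this change.
Only the nonzero effect(s) matter; the net shift is to the right.

right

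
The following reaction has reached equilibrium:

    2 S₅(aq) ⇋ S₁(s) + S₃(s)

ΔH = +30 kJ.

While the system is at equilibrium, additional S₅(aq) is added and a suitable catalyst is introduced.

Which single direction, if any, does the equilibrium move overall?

right

Adding S₅ (aq), a reactant, drives the reaction to the right.
A catalyst speeds both forward and reverse rates equally; it changes neither Q nor K — no shift from this change.
Only the nonzero effect(s) matter; the net shift is to the right.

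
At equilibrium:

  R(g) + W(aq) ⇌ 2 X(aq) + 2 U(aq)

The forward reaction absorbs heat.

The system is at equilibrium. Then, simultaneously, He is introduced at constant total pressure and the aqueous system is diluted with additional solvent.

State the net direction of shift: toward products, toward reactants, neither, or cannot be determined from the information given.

cannot be determined

Adding inert gas at constant total pressure expands the volume and lowers every reacting partial pressure. With Δn_gas = 0 − 1 = -1, Q moves away from K toward the side with fewer gas moles, so the system shifts toward the side with more gas moles — to the left.
Dilution lowers every aqueous concentration by the same factor. Δn_aq = 4 − 1 = +3, so the system shifts toward the side with more dissolved moles — to the right.
The individual effects push in opposite directions; without quantitative information the net direction cannot be determined.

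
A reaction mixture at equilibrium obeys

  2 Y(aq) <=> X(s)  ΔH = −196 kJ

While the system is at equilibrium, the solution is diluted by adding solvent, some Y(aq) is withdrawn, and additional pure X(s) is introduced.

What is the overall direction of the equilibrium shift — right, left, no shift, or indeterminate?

left

Dilution lowers every aqueous concentration by the same factor. Δn_aq = 0 − 2 = -2, so the system shifts toward the side with more dissolved moles — to the left.
Removing Y (aq), a reactant, drives the reaction to the left.
X is a pure solid; its activity is 1 regardless of amount, so Q is unaffected — no shift from this change.
Only the nonzero effect(s) matter; the net shift is to the left.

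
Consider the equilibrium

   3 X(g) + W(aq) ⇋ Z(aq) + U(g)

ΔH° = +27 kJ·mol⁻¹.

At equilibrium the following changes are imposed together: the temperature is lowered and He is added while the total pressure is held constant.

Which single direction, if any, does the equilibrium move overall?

The forward reaction is endothermic. Lowering T favours the exothermic direction — shift to the left.
Adding inert gas at constant total pressure expands the volume and lowers every reacting partial pressure. With Δn_gas = 1 − 3 = -2, Q moves away from K toward the side with fewer gas moles, so the system shifts toward the side with more gas moles — to the left.
All effects act in the same direction — net shift to the left.

left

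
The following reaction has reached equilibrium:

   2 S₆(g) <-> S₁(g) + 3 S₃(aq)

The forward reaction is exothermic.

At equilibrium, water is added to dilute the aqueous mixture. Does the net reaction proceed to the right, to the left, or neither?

Dilution lowers every aqueous concentration by the same factor. Δn_aq = 3 − 0 = +3, so the system shifts toward the side with more dissolved moles — to the right.

right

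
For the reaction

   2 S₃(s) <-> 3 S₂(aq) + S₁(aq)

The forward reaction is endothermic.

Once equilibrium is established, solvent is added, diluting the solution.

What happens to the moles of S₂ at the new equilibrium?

Dilution lowers every aqueous concentration by the same factor. Δn_aq = 4 − 0 = +4, so the system shifts toward the side with more dissolved moles — to the right.
The net shift is to the right. S₂ is a product, so its amount increases.

increases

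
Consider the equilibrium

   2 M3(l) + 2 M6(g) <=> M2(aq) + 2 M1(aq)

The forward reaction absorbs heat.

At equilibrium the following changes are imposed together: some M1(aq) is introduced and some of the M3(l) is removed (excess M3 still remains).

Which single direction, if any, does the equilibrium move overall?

left

Adding M1 (aq), a product, drives the reaction to the left.
M3 is a pure liquid; its activity is 1 regardless of amount, so Q is unaffected — no shift from this change.
Only the nonzero effect(s) matter; the net shift is to the left.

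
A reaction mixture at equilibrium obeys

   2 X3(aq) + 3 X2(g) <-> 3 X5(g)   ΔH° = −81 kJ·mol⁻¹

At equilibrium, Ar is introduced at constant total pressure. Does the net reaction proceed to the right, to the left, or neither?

no shift

Adding inert gas at constant total pressure expands the volume, scaling every reacting partial pressure by the same factor. Δn_gas = 3 − 3 = 0, so Q is unchanged — no shift.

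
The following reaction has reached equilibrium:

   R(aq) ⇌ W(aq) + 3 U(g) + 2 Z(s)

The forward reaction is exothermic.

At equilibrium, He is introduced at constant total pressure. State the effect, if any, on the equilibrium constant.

The equilibrium constant depends only on temperature. This perturbation may move the position of equilibrium, but since T is unchanged, K itself is unchanged.

unchanged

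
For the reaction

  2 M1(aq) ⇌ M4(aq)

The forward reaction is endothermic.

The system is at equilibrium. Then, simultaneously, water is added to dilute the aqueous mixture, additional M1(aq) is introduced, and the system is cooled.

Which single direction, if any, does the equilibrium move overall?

cannot be determined

Dilution lowers every aqueous concentration by the same factor. Δn_aq = 1 − 2 = -1, so the system shifts toward the side with more dissolved moles — to the left.
Adding M1 (aq), a reactant, drives the reaction to the right.
The forward reaction is endothermic. Lowering T favours the exothermic direction — shift to the left.
The individual effects push in opposite directions; without quantitative information the net direction cannot be determined.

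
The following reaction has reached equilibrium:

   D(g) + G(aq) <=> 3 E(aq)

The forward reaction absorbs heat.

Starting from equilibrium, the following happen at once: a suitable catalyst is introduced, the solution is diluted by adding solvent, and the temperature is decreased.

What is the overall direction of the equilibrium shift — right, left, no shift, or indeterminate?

cannot be determined

A catalyst speeds both forward and reverse rates equally; it changes neither Q nor K — no shift from this change.
Dilution lowers every aqueous concentration by the same factor. Δn_aq = 3 − 1 = +2, so the system shifts toward the side with more dissolved moles — to the right.
The forward reaction is endothermic. Lowering T favours the exothermic direction — shift to the left.
The individual effects push in opposite directions; without quantitative information the net direction cannot be determined.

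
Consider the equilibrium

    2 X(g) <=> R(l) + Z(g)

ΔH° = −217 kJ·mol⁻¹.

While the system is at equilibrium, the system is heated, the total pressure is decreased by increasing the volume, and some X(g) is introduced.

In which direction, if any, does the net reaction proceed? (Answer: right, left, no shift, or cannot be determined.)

cannot be determined

The forward reaction is exothermic. Raising T favours the endothermic direction — shift to the left.
Gas moles: reactants 2, products 1 (Δn_gas = -1). Expansion shifts the system toward the side with more moles of gas — to the left.
Adding X (g), a reactant, drives the reaction to the right.
The individual effects push in opposite directions; without quantitative information the net direction cannot be determined.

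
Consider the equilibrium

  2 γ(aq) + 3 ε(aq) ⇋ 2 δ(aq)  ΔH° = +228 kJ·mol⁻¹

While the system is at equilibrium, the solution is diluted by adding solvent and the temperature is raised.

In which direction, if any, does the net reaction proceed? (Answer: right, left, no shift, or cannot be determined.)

Dilution lowers every aqueous concentration by the same factor. Δn_aq = 2 − 5 = -3, so the system shifts toward the side with more dissolved moles — to the left.
The forward reaction is endothermic. Raising T favours the endothermic direction — shift to the right.
The individual effects push in opposite directions; without quantitative information the net direction cannot be determined.

cannot be determined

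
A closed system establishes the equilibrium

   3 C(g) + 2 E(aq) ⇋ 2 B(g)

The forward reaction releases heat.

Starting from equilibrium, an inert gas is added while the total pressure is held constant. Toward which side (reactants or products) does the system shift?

left

Adding inert gas at constant total pressure expands the volume and lowers every reacting partial pressure. With Δn_gas = 2 − 3 = -1, Q moves away from K toward the side with fewer gas moles, so the system shifts toward the side with more gas moles — to the left.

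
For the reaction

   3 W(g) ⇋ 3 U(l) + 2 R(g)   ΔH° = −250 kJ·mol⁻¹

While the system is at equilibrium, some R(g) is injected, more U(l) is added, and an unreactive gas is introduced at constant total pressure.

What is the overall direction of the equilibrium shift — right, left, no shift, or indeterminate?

Adding R (g), a product, drives the reaction to the left.
U is a pure liquid; its activity is 1 regardless of amount, so Q is unaffected — no shift from this change.
Adding inert gas at constant total pressure expands the volume and lowers every reacting partial pressure. With Δn_gas = 2 − 3 = -1, Q moves away from K toward the side with fewer gas moles, so the system shifts toward the side with more gas moles — to the left.
Only the nonzero effect(s) matter; the net shift is to the left.

left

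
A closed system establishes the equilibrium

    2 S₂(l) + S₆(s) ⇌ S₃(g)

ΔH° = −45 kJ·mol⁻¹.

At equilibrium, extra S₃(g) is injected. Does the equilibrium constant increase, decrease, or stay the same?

unchanged

The equilibrium constant depends only on temperature. This perturbation may move the position of equilibrium, but since T is unchanged, K itself is unchanged.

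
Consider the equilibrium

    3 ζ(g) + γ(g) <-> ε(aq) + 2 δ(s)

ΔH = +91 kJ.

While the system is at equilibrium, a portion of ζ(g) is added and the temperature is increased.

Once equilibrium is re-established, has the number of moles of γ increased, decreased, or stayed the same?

Adding ζ (g), a reactant, drives the reaction to the right.
The forward reaction is endothermic. Raising T favours the endothermic direction — shift to the right.
The net shift is to the right. γ is a reactant, so its amount decreases.

decreases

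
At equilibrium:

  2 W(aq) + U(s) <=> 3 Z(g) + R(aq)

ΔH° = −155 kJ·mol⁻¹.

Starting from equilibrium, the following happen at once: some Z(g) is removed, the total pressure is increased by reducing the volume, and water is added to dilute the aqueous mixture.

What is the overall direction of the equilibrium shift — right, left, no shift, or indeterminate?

cannot be determined

Removing Z (g), a product, drives the reaction to the right.
Gas moles: reactants 0, products 3 (Δn_gas = +3). Compression shifts the system toward the side with fewer moles of gas — to the left.
Dilution lowers every aqueous concentration by the same factor. Δn_aq = 1 − 2 = -1, so the system shifts toward the side with more dissolved moles — to the left.
The individual effects push in opposite directions; without quantitative information the net direction cannot be determined.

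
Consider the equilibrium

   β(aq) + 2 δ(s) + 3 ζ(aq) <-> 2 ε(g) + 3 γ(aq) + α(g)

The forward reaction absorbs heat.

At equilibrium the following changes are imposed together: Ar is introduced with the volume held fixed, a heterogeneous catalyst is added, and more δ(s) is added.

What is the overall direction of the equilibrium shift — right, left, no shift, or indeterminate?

At constant volume, adding an inert gas leaves every reacting species' partial pressure unchanged, so Q is unchanged — no shift from this change.
A catalyst speeds both forward and reverse rates equally; it changes neither Q nor K — no shift from this change.
δ is a pure solid; its activity is 1 regardless of amount, so Q is unaffected — no shift from this change.
None of the changes alters Q relative to K, so there is no net shift.

no shift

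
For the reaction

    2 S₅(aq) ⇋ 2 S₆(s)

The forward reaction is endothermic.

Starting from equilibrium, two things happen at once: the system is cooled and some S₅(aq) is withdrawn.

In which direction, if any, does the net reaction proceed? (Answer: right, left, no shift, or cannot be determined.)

The forward reaction is endothermic. Lowering T favours the exothermic direction — shift to the left.
Removing S₅ (aq), a reactant, drives the reaction to the left.
All effects act in the same direction — net shift to the left.

left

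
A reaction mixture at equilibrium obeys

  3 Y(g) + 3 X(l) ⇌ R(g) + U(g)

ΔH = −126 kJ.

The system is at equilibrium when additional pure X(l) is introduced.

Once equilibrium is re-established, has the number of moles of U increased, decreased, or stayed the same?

unchanged

X is a pure liquid; its activity is 1 regardless of amount, so Q is unaffected — no shift from this change.
No net shift occurs, so the amount of U is unchanged.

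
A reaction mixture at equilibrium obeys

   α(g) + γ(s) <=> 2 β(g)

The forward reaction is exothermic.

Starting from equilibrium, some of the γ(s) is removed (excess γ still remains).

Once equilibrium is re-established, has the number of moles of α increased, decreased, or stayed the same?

unchanged

γ is a pure solid; its activity is 1 regardless of amount, so Q is unaffected — no shift from this change.
No net shift occurs, so the amount of α is unchanged.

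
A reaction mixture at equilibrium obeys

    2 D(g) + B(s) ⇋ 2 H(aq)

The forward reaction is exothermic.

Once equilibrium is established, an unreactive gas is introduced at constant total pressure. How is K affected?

The equilibrium constant depends only on temperature. This perturbation may move the position of equilibrium, but since T is unchanged, K itself is unchanged.

unchanged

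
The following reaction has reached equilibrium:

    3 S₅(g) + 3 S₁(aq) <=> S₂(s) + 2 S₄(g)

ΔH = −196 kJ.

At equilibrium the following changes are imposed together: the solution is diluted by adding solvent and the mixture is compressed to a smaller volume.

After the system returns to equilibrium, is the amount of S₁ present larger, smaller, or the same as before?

cannot be determined

Dilution lowers every aqueous concentration by the same factor. Δn_aq = 0 − 3 = -3, so the system shifts toward the side with more dissolved moles — to the left.
Gas moles: reactants 3, products 2 (Δn_gas = -1). Compression shifts the system toward the side with fewer moles of gas — to the right.
The two effects oppose each other, so the net shift — and hence the change in S₁ — cannot be determined from the given information.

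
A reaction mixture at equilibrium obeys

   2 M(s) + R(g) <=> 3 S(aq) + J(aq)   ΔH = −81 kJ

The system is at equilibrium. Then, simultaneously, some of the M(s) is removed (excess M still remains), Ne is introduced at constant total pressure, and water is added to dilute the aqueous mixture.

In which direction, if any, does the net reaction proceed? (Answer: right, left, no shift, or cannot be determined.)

M is a pure solid; its activity is 1 regardless of amount, so Q is unaffected — no shift from this change.
Adding inert gas at constant total pressure expands the volume and lowers every reacting partial pressure. With Δn_gas = 0 − 1 = -1, Q moves away from K toward the side with fewer gas moles, so the system shifts toward the side with more gas moles — to the left.
Dilution lowers every aqueous concentration by the same factor. Δn_aq = 4 − 0 = +4, so the system shifts toward the side with more dissolved moles — to the right.
The individual effects push in opposite directions; without quantitative information the net direction cannot be determined.

cannot be determined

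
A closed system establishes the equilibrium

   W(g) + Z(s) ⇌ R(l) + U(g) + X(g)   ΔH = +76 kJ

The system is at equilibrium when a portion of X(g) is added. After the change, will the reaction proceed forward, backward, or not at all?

Adding X (g), a product, drives the reaction to the left.

left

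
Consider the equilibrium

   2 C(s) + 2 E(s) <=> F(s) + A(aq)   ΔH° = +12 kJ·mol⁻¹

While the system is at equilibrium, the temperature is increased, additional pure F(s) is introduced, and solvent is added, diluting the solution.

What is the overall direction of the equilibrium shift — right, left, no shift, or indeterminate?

The forward reaction is endothermic. Raising T favours the endothermic direction — shift to the right.
F is a pure solid; its activity is 1 regardless of amount, so Q is unaffected — no shift from this change.
Dilution lowers every aqueous concentration by the same factor. Δn_aq = 1 − 0 = +1, so the system shifts toward the side with more dissolved moles — to the right.
Only the nonzero effect(s) matter; the net shift is to the right.

right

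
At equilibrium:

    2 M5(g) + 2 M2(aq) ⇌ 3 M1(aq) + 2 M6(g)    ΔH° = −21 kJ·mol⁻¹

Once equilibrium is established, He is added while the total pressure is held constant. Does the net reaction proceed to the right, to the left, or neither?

no shift

Adding inert gas at constant total pressure expands the volume, scaling every reacting partial pressure by the same factor. Δn_gas = 2 − 2 = 0, so Q is unchanged — no shift.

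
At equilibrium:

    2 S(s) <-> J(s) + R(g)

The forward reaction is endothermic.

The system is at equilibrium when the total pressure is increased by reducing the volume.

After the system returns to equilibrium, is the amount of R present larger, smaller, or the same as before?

decreases

Gas moles: reactants 0, products 1 (Δn_gas = +1). Compression shifts the system toward the side with fewer moles of gas — to the left.
The net shift is to the left. R is a product, so its amount decreases.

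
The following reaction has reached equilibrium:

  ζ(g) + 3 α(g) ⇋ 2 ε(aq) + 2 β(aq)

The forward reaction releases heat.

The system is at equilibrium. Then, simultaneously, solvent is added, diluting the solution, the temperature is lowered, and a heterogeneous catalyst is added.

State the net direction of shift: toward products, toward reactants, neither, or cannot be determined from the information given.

Dilution lowers every aqueous concentration by the same factor. Δn_aq = 4 − 0 = +4, so the system shifts toward the side with more dissolved moles — to the right.
The forward reaction is exothermic. Lowering T favours the exothermic direction — shift to the right.
A catalyst speeds both forward and reverse rates equally; it changes neither Q nor K — no shift from this change.
Only the nonzero effect(s) matter; the net shift is to the right.

right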